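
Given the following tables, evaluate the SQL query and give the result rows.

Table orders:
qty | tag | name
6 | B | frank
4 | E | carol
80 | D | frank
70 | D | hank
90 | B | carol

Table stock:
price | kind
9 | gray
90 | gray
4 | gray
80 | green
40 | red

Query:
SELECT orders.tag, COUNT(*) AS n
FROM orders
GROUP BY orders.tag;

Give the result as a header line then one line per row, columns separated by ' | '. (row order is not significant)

== RESULT ==
orders.tag | n
B | 2
E | 1
D | 2

Derivation:
After GROUP BY (3 rows):
orders.tag | n
B | 2
E | 1
D | 2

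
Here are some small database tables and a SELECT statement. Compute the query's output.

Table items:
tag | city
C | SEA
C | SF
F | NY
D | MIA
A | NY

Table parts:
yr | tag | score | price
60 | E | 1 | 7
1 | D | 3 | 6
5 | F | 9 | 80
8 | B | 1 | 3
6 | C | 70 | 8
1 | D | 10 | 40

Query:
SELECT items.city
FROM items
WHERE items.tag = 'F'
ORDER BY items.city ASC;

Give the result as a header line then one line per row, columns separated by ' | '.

After WHERE (1 rows):
items.tag | items.city
F | NY
After SELECT (1 rows):
items.city
NY
After ORDER BY (1 rows):
items.city
NY

== RESULT ==
items.city
NY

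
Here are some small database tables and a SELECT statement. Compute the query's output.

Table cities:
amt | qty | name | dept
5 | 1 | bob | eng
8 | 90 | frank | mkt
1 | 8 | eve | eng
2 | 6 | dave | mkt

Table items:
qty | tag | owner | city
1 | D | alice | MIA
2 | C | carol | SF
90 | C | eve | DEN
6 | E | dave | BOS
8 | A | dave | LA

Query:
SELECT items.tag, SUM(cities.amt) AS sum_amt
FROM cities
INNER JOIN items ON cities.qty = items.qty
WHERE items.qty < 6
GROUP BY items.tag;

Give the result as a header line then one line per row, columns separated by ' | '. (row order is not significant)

After JOIN items (4 rows):
cities.amt | cities.qty | cities.name | cities.dept | items.qty | items.tag | items.owner | items.city
5 | 1 | bob | eng | 1 | D | alice | MIA
8 | 90 | frank | mkt | 90 | C | eve | DEN
1 | 8 | eve | eng | 8 | A | dave | LA
2 | 6 | dave | mkt | 6 | E | dave | BOS
After WHERE (1 rows):
cities.amt | cities.qty | cities.name | cities.dept | items.qty | items.tag | items.owner | items.city
5 | 1 | bob | eng | 1 | D | alice | MIA
After GROUP BY (1 rows):
items.tag | sum_amt
D | 5

== RESULT ==
items.tag | sum_amt
D | 5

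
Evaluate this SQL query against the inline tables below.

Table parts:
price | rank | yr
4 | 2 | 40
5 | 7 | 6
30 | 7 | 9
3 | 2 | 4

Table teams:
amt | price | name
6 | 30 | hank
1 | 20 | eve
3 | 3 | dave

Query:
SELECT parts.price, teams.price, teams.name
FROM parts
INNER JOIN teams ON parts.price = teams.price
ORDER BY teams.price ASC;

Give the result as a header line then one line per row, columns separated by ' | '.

== RESULT ==
parts.price | teams.price | teams.name
3 | 3 | dave
30 | 30 | hank

Derivation:
After JOIN teams (2 rows):
parts.price | parts.rank | parts.yr | teams.amt | teams.price | teams.name
30 | 7 | 9 | 6 | 30 | hank
3 | 2 | 4 | 3 | 3 | dave
After SELECT (2 rows):
parts.price | teams.price | teams.name
30 | 30 | hank
3 | 3 | dave
After ORDER BY (2 rows):
parts.price | teams.price | teams.name
3 | 3 | dave
30 | 30 | hank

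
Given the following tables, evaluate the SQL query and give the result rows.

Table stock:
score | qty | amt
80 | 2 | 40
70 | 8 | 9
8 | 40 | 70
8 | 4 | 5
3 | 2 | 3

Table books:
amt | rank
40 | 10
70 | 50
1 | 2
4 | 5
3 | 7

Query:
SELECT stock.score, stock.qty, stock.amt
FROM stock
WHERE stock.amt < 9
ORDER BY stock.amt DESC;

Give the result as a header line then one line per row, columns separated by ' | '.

After WHERE (2 rows):
stock.score | stock.qty | stock.amt
8 | 4 | 5
3 | 2 | 3
After SELECT (2 rows):
stock.score | stock.qty | stock.amt
8 | 4 | 5
3 | 2 | 3
After ORDER BY (2 rows):
stock.score | stock.qty | stock.amt
8 | 4 | 5
3 | 2 | 3

== RESULT ==
stock.score | stock.qty | stock.amt
8 | 4 | 5
3 | 2 | 3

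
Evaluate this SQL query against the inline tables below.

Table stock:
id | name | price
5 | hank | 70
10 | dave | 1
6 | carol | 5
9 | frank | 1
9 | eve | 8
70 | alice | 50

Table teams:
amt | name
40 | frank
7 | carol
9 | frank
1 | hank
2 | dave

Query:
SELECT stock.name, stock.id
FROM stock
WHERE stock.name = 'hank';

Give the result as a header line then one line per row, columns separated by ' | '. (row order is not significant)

After WHERE (1 rows):
stock.id | stock.name | stock.price
5 | hank | 70
After SELECT (1 rows):
stock.name | stock.id
hank | 5

== RESULT ==
stock.name | stock.id
hank | 5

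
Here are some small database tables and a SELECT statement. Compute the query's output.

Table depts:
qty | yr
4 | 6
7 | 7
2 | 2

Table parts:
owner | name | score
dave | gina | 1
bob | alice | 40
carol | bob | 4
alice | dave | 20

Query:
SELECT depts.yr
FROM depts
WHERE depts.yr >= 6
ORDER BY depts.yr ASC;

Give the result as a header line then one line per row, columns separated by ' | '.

After WHERE (2 rows):
depts.qty | depts.yr
4 | 6
7 | 7
After SELECT (2 rows):
depts.yr
6
7
After ORDER BY (2 rows):
depts.yr
6
7

== RESULT ==
depts.yr
6
7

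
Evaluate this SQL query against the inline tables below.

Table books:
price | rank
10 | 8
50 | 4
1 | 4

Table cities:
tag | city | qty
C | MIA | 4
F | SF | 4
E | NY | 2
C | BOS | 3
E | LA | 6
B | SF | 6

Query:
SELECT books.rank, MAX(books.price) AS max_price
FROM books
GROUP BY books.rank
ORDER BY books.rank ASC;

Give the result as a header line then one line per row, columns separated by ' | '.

After GROUP BY (2 rows):
books.rank | max_price
8 | 10
4 | 50
After ORDER BY (2 rows):
books.rank | max_price
4 | 50
8 | 10

== RESULT ==
books.rank | max_price
4 | 50
8 | 10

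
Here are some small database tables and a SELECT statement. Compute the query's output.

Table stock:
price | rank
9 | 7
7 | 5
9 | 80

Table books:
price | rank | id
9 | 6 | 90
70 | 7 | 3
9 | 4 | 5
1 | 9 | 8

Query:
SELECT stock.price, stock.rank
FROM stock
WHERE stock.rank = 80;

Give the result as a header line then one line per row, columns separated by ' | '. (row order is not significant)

After WHERE (1 rows):
stock.price | stock.rank
9 | 80
After SELECT (1 rows):
stock.price | stock.rank
9 | 80

== RESULT ==
stock.price | stock.rank
9 | 80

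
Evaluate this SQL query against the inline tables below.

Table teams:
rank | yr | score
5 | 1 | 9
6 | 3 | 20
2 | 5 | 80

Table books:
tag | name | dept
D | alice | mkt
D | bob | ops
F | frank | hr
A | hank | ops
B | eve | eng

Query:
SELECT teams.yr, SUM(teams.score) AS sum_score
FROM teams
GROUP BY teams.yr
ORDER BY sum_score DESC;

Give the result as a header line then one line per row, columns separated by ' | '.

After GROUP BY (3 rows):
teams.yr | sum_score
1 | 9
3 | 20
5 | 80
After ORDER BY (3 rows):
teams.yr | sum_score
5 | 80
3 | 20
1 | 9

== RESULT ==
teams.yr | sum_score
5 | 80
3 | 20
1 | 9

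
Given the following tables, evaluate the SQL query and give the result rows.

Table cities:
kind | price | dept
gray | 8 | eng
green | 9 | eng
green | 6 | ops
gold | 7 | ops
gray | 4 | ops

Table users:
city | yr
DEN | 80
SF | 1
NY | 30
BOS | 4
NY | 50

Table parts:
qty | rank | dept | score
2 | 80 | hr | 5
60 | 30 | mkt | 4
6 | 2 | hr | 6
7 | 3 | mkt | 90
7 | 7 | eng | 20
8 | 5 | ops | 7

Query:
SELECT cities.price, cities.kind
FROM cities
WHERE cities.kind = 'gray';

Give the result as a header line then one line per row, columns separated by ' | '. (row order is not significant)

After WHERE (2 rows):
cities.kind | cities.price | cities.dept
gray | 8 | eng
gray | 4 | ops
After SELECT (2 rows):
cities.price | cities.kind
8 | gray
4 | gray

== RESULT ==
cities.price | cities.kind
8 | gray
4 | gray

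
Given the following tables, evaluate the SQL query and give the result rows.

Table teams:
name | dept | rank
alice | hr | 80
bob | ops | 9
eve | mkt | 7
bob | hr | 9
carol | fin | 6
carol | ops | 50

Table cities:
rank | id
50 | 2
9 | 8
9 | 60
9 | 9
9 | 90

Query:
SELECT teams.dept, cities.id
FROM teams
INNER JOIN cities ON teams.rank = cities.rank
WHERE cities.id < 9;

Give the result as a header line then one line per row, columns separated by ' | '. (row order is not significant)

== RESULT ==
teams.dept | cities.id
ops | 8
hr | 8
ops | 2

Derivation:
After JOIN cities (9 rows):
teams.name | teams.dept | teams.rank | cities.rank | cities.id
bob | ops | 9 | 9 | 8
bob | ops | 9 | 9 | 60
bob | ops | 9 | 9 | 9
bob | ops | 9 | 9 | 90
bob | hr | 9 | 9 | 8
bob | hr | 9 | 9 | 60
bob | hr | 9 | 9 | 9
bob | hr | 9 | 9 | 90
carol | ops | 50 | 50 | 2
After WHERE (3 rows):
teams.name | teams.dept | teams.rank | cities.rank | cities.id
bob | ops | 9 | 9 | 8
bob | hr | 9 | 9 | 8
carol | ops | 50 | 50 | 2
After SELECT (3 rows):
teams.dept | cities.id
ops | 8
hr | 8
ops | 2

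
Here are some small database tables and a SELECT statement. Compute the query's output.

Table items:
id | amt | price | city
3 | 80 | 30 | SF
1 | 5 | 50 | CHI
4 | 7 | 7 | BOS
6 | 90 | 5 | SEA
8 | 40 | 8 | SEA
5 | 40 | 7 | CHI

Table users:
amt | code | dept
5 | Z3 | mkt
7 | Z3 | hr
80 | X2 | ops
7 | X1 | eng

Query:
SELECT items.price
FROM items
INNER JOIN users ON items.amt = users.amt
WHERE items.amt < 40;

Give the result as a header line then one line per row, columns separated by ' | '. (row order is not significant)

After JOIN users (4 rows):
items.id | items.amt | items.price | items.city | users.amt | users.code | users.dept
3 | 80 | 30 | SF | 80 | X2 | ops
1 | 5 | 50 | CHI | 5 | Z3 | mkt
4 | 7 | 7 | BOS | 7 | Z3 | hr
4 | 7 | 7 | BOS | 7 | X1 | eng
After WHERE (3 rows):
items.id | items.amt | items.price | items.city | users.amt | users.code | users.dept
1 | 5 | 50 | CHI | 5 | Z3 | mkt
4 | 7 | 7 | BOS | 7 | Z3 | hr
4 | 7 | 7 | BOS | 7 | X1 | eng
After SELECT (3 rows):
items.price
50
7
7

== RESULT ==
items.price
50
7
7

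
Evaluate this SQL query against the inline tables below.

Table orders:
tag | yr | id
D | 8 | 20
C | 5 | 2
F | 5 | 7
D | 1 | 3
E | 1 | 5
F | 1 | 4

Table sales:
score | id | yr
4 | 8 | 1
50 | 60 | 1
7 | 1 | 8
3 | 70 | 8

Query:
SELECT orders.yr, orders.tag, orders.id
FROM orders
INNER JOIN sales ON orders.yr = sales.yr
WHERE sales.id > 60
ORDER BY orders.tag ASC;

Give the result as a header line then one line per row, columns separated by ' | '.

After JOIN sales (8 rows):
orders.tag | orders.yr | orders.id | sales.score | sales.id | sales.yr
D | 8 | 20 | 7 | 1 | 8
D | 8 | 20 | 3 | 70 | 8
D | 1 | 3 | 4 | 8 | 1
D | 1 | 3 | 50 | 60 | 1
E | 1 | 5 | 4 | 8 | 1
E | 1 | 5 | 50 | 60 | 1
F | 1 | 4 | 4 | 8 | 1
F | 1 | 4 | 50 | 60 | 1
After WHERE (1 rows):
orders.tag | orders.yr | orders.id | sales.score | sales.id | sales.yr
D | 8 | 20 | 3 | 70 | 8
After SELECT (1 rows):
orders.yr | orders.tag | orders.id
8 | D | 20
After ORDER BY (1 rows):
orders.yr | orders.tag | orders.id
8 | D | 20

== RESULT ==
orders.yr | orders.tag | orders.id
8 | D | 20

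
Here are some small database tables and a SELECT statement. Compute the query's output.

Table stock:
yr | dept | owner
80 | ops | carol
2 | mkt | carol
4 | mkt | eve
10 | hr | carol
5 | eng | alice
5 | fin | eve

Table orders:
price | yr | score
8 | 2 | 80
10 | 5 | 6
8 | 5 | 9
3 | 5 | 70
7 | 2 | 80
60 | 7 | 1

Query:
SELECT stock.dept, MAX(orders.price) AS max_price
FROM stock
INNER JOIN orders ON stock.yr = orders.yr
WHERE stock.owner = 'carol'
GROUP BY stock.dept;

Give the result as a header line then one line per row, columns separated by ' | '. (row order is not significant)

After JOIN orders (8 rows):
stock.yr | stock.dept | stock.owner | orders.price | orders.yr | orders.score
2 | mkt | carol | 8 | 2 | 80
2 | mkt | carol | 7 | 2 | 80
5 | eng | alice | 10 | 5 | 6
5 | eng | alice | 8 | 5 | 9
5 | eng | alice | 3 | 5 | 70
5 | fin | eve | 10 | 5 | 6
5 | fin | eve | 8 | 5 | 9
5 | fin | eve | 3 | 5 | 70
After WHERE (2 rows):
stock.yr | stock.dept | stock.owner | orders.price | orders.yr | orders.score
2 | mkt | carol | 8 | 2 | 80
2 | mkt | carol | 7 | 2 | 80
After GROUP BY (1 rows):
stock.dept | max_price
mkt | 8

== RESULT ==
stock.dept | max_price
mkt | 8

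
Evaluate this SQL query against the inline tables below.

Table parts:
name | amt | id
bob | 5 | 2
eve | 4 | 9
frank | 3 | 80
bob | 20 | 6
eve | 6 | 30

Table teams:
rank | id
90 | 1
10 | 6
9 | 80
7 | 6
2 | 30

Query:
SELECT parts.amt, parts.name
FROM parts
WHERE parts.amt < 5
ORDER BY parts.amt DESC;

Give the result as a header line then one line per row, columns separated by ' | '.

== RESULT ==
parts.amt | parts.name
4 | eve
3 | frank

Derivation:
After WHERE (2 rows):
parts.name | parts.amt | parts.id
eve | 4 | 9
frank | 3 | 80
After SELECT (2 rows):
parts.amt | parts.name
4 | eve
3 | frank
After ORDER BY (2 rows):
parts.amt | parts.name
4 | eve
3 | frank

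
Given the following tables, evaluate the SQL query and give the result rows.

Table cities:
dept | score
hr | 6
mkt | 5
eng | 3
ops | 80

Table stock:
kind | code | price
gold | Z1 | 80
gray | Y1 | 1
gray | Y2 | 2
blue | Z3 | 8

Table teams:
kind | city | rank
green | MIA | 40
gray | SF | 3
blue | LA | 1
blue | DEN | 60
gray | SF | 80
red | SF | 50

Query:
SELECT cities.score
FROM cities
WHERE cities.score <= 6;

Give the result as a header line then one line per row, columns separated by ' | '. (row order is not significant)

== RESULT ==
cities.score
6
5
3

Derivation:
After WHERE (3 rows):
cities.dept | cities.score
hr | 6
mkt | 5
eng | 3
After SELECT (3 rows):
cities.score
6
5
3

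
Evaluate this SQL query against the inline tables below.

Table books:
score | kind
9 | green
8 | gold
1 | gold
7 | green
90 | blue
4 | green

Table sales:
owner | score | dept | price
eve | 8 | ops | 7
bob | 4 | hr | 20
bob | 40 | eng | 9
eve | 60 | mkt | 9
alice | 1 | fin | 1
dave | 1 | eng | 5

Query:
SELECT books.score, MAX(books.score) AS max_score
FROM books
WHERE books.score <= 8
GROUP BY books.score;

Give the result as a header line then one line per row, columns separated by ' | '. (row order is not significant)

== RESULT ==
books.score | max_score
8 | 8
1 | 1
7 | 7
4 | 4

Derivation:
After WHERE (4 rows):
books.score | books.kind
8 | gold
1 | gold
7 | green
4 | green
After GROUP BY (4 rows):
books.score | max_score
8 | 8
1 | 1
7 | 7
4 | 4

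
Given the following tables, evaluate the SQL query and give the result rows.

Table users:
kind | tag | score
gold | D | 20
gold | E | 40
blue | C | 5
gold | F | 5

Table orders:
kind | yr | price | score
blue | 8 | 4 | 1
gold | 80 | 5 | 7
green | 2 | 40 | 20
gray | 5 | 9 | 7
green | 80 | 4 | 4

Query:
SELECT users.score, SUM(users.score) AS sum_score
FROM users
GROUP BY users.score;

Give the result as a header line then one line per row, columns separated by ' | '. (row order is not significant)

== RESULT ==
users.score | sum_score
20 | 20
40 | 40
5 | 10

Derivation:
After GROUP BY (3 rows):
users.score | sum_score
20 | 20
40 | 40
5 | 10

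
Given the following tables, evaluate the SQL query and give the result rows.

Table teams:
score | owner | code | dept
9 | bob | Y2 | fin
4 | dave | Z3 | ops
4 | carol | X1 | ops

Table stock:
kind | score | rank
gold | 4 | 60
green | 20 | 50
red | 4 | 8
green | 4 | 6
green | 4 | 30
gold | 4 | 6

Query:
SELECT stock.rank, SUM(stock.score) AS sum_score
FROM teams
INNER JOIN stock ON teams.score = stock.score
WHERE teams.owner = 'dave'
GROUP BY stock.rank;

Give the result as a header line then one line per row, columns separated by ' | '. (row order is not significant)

== RESULT ==
stock.rank | sum_score
60 | 4
8 | 4
6 | 8
30 | 4

Derivation:
After JOIN stock (10 rows):
teams.score | teams.owner | teams.code | teams.dept | stock.kind | stock.score | stock.rank
4 | dave | Z3 | ops | gold | 4 | 60
4 | dave | Z3 | ops | red | 4 | 8
4 | dave | Z3 | ops | green | 4 | 6
4 | dave | Z3 | ops | green | 4 | 30
4 | dave | Z3 | ops | gold | 4 | 6
4 | carol | X1 | ops | gold | 4 | 60
4 | carol | X1 | ops | red | 4 | 8
4 | carol | X1 | ops | green | 4 | 6
4 | carol | X1 | ops | green | 4 | 30
4 | carol | X1 | ops | gold | 4 | 6
After WHERE (5 rows):
teams.score | teams.owner | teams.code | teams.dept | stock.kind | stock.score | stock.rank
4 | dave | Z3 | ops | gold | 4 | 60
4 | dave | Z3 | ops | red | 4 | 8
4 | dave | Z3 | ops | green | 4 | 6
4 | dave | Z3 | ops | green | 4 | 30
4 | dave | Z3 | ops | gold | 4 | 6
After GROUP BY (4 rows):
stock.rank | sum_score
60 | 4
8 | 4
6 | 8
30 | 4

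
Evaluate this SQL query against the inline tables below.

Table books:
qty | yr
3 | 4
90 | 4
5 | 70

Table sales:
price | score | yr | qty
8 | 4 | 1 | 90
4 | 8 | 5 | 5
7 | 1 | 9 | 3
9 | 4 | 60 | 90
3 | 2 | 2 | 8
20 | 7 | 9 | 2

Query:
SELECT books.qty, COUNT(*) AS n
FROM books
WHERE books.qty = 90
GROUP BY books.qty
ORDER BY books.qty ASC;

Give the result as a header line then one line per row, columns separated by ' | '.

== RESULT ==
books.qty | n
90 | 1

Derivation:
After WHERE (1 rows):
books.qty | books.yr
90 | 4
After GROUP BY (1 rows):
books.qty | n
90 | 1
After ORDER BY (1 rows):
books.qty | n
90 | 1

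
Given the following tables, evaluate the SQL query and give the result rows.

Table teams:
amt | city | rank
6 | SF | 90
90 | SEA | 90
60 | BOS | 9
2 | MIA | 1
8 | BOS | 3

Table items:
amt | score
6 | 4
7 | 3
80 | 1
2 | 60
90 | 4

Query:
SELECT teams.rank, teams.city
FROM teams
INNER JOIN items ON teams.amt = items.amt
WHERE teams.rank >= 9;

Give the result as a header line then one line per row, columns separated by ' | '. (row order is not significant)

== RESULT ==
teams.rank | teams.city
90 | SF
90 | SEA

Derivation:
After JOIN items (3 rows):
teams.amt | teams.city | teams.rank | items.amt | items.score
6 | SF | 90 | 6 | 4
90 | SEA | 90 | 90 | 4
2 | MIA | 1 | 2 | 60
After WHERE (2 rows):
teams.amt | teams.city | teams.rank | items.amt | items.score
6 | SF | 90 | 6 | 4
90 | SEA | 90 | 90 | 4
After SELECT (2 rows):
teams.rank | teams.city
90 | SF
90 | SEA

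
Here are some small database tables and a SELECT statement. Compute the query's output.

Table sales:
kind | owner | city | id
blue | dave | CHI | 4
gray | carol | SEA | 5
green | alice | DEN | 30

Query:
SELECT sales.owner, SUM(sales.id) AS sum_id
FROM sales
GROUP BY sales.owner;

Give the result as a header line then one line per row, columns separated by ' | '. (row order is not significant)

== RESULT ==
sales.owner | sum_id
dave | 4
carol | 5
alice | 30

Derivation:
After GROUP BY (3 rows):
sales.owner | sum_id
dave | 4
carol | 5
alice | 30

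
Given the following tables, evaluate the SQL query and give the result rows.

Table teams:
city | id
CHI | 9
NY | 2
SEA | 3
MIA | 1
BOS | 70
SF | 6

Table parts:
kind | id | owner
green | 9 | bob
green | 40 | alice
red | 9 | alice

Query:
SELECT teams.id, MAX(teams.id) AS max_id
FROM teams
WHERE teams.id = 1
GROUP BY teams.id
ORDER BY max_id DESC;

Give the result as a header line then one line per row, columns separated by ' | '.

== RESULT ==
teams.id | max_id
1 | 1

Derivation:
After WHERE (1 rows):
teams.city | teams.id
MIA | 1
After GROUP BY (1 rows):
teams.id | max_id
1 | 1
After ORDER BY (1 rows):
teams.id | max_id
1 | 1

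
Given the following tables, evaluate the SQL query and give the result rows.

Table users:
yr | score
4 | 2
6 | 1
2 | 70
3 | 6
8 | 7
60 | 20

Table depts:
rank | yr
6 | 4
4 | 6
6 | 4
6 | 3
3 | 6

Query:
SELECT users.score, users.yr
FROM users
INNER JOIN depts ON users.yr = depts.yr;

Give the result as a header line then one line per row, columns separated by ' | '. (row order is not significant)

After JOIN depts (5 rows):
users.yr | users.score | depts.rank | depts.yr
4 | 2 | 6 | 4
4 | 2 | 6 | 4
6 | 1 | 4 | 6
6 | 1 | 3 | 6
3 | 6 | 6 | 3
After SELECT (5 rows):
users.score | users.yr
2 | 4
2 | 4
1 | 6
1 | 6
6 | 3

== RESULT ==
users.score | users.yr
2 | 4
2 | 4
1 | 6
1 | 6
6 | 3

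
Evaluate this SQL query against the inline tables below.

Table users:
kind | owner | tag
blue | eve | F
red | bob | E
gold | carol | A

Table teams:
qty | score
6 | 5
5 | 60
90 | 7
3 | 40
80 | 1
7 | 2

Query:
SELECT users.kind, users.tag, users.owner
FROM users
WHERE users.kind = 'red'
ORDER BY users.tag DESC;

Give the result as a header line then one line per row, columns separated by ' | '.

== RESULT ==
users.kind | users.tag | users.owner
red | E | bob

Derivation:
After WHERE (1 rows):
users.kind | users.owner | users.tag
red | bob | E
After SELECT (1 rows):
users.kind | users.tag | users.owner
red | E | bob
After ORDER BY (1 rows):
users.kind | users.tag | users.owner
red | E | bob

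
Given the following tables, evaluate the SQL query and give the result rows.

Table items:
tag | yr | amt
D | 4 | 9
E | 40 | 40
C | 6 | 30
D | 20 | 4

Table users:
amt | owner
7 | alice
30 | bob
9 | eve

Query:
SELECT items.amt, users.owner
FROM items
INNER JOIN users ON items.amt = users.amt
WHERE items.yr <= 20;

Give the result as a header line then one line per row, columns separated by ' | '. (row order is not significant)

After JOIN users (2 rows):
items.tag | items.yr | items.amt | users.amt | users.owner
D | 4 | 9 | 9 | eve
C | 6 | 30 | 30 | bob
After WHERE (2 rows):
items.tag | items.yr | items.amt | users.amt | users.owner
D | 4 | 9 | 9 | eve
C | 6 | 30 | 30 | bob
After SELECT (2 rows):
items.amt | users.owner
9 | eve
30 | bob

== RESULT ==
items.amt | users.owner
9 | eve
30 | bob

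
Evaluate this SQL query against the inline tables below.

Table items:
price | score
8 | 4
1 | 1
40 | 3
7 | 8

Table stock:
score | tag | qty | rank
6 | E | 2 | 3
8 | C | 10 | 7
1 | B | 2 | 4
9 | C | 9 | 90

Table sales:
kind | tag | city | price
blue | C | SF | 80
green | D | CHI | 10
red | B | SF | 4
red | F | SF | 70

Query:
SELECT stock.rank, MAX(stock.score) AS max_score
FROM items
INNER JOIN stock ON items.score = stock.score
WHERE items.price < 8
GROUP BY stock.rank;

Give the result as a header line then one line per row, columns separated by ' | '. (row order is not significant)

After JOIN stock (2 rows):
items.price | items.score | stock.score | stock.tag | stock.qty | stock.rank
1 | 1 | 1 | B | 2 | 4
7 | 8 | 8 | C | 10 | 7
After WHERE (2 rows):
items.price | items.score | stock.score | stock.tag | stock.qty | stock.rank
1 | 1 | 1 | B | 2 | 4
7 | 8 | 8 | C | 10 | 7
After GROUP BY (2 rows):
stock.rank | max_score
4 | 1
7 | 8

== RESULT ==
stock.rank | max_score
4 | 1
7 | 8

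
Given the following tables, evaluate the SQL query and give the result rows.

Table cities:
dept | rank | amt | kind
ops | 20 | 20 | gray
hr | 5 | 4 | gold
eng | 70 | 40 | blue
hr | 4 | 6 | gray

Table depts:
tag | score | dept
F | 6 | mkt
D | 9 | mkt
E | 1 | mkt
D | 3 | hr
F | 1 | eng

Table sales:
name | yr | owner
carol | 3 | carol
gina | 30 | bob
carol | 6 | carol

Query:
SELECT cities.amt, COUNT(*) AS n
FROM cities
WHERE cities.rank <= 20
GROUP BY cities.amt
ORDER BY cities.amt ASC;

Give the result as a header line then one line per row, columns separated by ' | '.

After WHERE (3 rows):
cities.dept | cities.rank | cities.amt | cities.kind
ops | 20 | 20 | gray
hr | 5 | 4 | gold
hr | 4 | 6 | gray
After GROUP BY (3 rows):
cities.amt | n
20 | 1
4 | 1
6 | 1
After ORDER BY (3 rows):
cities.amt | n
4 | 1
6 | 1
20 | 1

== RESULT ==
cities.amt | n
4 | 1
6 | 1
20 | 1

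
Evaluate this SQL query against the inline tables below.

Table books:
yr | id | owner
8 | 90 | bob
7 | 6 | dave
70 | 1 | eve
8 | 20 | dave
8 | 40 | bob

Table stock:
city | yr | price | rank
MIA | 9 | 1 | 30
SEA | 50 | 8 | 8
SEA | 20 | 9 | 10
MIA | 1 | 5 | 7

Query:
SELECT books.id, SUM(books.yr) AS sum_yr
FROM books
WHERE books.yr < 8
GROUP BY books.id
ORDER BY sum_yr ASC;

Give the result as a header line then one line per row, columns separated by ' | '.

== RESULT ==
books.id | sum_yr
6 | 7

Derivation:
After WHERE (1 rows):
books.yr | books.id | books.owner
7 | 6 | dave
After GROUP BY (1 rows):
books.id | sum_yr
6 | 7
After ORDER BY (1 rows):
books.id | sum_yr
6 | 7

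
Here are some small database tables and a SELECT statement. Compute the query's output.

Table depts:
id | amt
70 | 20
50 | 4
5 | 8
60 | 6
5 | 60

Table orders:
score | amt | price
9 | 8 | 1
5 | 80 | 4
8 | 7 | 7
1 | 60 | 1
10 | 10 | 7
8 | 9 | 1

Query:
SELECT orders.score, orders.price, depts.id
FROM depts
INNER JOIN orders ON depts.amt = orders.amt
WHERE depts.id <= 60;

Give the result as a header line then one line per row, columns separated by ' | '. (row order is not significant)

After JOIN orders (2 rows):
depts.id | depts.amt | orders.score | orders.amt | orders.price
5 | 8 | 9 | 8 | 1
5 | 60 | 1 | 60 | 1
After WHERE (2 rows):
depts.id | depts.amt | orders.score | orders.amt | orders.price
5 | 8 | 9 | 8 | 1
5 | 60 | 1 | 60 | 1
After SELECT (2 rows):
orders.score | orders.price | depts.id
9 | 1 | 5
1 | 1 | 5

== RESULT ==
orders.score | orders.price | depts.id
9 | 1 | 5
1 | 1 | 5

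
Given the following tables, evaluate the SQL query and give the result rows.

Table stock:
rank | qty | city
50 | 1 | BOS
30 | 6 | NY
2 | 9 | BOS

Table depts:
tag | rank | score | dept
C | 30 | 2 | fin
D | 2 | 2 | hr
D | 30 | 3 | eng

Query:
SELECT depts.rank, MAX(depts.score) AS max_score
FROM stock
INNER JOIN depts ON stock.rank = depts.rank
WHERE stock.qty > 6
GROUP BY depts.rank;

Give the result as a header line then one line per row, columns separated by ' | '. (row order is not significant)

After JOIN depts (3 rows):
stock.rank | stock.qty | stock.city | depts.tag | depts.rank | depts.score | depts.dept
30 | 6 | NY | C | 30 | 2 | fin
30 | 6 | NY | D | 30 | 3 | eng
2 | 9 | BOS | D | 2 | 2 | hr
After WHERE (1 rows):
stock.rank | stock.qty | stock.city | depts.tag | depts.rank | depts.score | depts.dept
2 | 9 | BOS | D | 2 | 2 | hr
After GROUP BY (1 rows):
depts.rank | max_score
2 | 2

== RESULT ==
depts.rank | max_score
2 | 2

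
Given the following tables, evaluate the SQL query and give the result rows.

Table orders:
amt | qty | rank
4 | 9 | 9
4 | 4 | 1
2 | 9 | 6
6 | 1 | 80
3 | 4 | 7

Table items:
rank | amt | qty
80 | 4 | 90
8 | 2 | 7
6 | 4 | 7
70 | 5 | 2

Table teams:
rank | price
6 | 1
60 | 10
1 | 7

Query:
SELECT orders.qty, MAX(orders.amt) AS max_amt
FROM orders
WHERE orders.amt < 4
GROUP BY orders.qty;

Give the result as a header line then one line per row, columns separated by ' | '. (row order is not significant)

After WHERE (2 rows):
orders.amt | orders.qty | orders.rank
2 | 9 | 6
3 | 4 | 7
After GROUP BY (2 rows):
orders.qty | max_amt
9 | 2
4 | 3

== RESULT ==
orders.qty | max_amt
9 | 2
4 | 3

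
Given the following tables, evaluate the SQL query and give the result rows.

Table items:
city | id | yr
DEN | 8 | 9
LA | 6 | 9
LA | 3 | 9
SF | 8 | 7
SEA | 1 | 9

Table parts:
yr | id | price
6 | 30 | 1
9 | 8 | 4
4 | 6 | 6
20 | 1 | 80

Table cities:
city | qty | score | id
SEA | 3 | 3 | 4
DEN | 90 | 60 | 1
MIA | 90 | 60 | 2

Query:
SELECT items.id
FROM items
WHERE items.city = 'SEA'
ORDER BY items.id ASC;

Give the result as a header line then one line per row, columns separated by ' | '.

After WHERE (1 rows):
items.city | items.id | items.yr
SEA | 1 | 9
After SELECT (1 rows):
items.id
1
After ORDER BY (1 rows):
items.id
1

== RESULT ==
items.id
1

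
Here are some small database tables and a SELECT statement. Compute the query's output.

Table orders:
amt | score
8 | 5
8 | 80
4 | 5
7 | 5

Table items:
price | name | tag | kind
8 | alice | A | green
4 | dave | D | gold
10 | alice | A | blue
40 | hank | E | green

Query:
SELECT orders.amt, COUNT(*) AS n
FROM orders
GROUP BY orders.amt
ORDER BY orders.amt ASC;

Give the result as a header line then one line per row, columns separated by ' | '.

== RESULT ==
orders.amt | n
4 | 1
7 | 1
8 | 2

Derivation:
After GROUP BY (3 rows):
orders.amt | n
8 | 2
4 | 1
7 | 1
After ORDER BY (3 rows):
orders.amt | n
4 | 1
7 | 1
8 | 2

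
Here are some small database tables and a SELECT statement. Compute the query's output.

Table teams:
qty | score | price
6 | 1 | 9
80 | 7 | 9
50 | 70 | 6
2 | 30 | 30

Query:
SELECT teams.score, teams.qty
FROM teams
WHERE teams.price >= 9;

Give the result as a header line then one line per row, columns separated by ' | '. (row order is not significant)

== RESULT ==
teams.score | teams.qty
1 | 6
7 | 80
30 | 2

Derivation:
After WHERE (3 rows):
teams.qty | teams.score | teams.price
6 | 1 | 9
80 | 7 | 9
2 | 30 | 30
After SELECT (3 rows):
teams.score | teams.qty
1 | 6
7 | 80
30 | 2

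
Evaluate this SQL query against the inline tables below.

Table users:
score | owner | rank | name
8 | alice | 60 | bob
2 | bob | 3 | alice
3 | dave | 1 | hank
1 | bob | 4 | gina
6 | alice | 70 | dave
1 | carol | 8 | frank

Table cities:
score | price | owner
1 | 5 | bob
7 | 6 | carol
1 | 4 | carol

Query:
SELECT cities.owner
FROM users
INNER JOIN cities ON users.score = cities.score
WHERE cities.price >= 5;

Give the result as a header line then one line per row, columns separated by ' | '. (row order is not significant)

After JOIN cities (4 rows):
users.score | users.owner | users.rank | users.name | cities.score | cities.price | cities.owner
1 | bob | 4 | gina | 1 | 5 | bob
1 | bob | 4 | gina | 1 | 4 | carol
1 | carol | 8 | frank | 1 | 5 | bob
1 | carol | 8 | frank | 1 | 4 | carol
After WHERE (2 rows):
users.score | users.owner | users.rank | users.name | cities.score | cities.price | cities.owner
1 | bob | 4 | gina | 1 | 5 | bob
1 | carol | 8 | frank | 1 | 5 | bob
After SELECT (2 rows):
cities.owner
bob
bob

== RESULT ==
cities.owner
bob
bob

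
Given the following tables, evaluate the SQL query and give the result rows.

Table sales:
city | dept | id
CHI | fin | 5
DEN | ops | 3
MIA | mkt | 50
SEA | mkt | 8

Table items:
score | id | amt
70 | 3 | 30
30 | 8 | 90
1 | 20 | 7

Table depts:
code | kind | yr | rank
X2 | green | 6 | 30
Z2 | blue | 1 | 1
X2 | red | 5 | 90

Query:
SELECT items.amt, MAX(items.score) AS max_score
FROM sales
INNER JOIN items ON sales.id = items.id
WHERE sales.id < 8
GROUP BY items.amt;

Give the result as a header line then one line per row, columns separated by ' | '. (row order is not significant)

== RESULT ==
items.amt | max_score
30 | 70

Derivation:
After JOIN items (2 rows):
sales.city | sales.dept | sales.id | items.score | items.id | items.amt
DEN | ops | 3 | 70 | 3 | 30
SEA | mkt | 8 | 30 | 8 | 90
After WHERE (1 rows):
sales.city | sales.dept | sales.id | items.score | items.id | items.amt
DEN | ops | 3 | 70 | 3 | 30
After GROUP BY (1 rows):
items.amt | max_score
30 | 70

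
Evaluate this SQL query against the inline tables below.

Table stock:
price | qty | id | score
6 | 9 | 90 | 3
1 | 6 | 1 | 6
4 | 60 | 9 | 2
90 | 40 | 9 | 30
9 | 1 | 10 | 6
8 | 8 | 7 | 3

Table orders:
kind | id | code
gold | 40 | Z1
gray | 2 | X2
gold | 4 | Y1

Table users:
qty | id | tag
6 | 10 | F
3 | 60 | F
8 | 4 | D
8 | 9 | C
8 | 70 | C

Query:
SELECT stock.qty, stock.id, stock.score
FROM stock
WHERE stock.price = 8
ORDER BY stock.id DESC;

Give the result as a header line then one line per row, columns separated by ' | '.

After WHERE (1 rows):
stock.price | stock.qty | stock.id | stock.score
8 | 8 | 7 | 3
After SELECT (1 rows):
stock.qty | stock.id | stock.score
8 | 7 | 3
After ORDER BY (1 rows):
stock.qty | stock.id | stock.score
8 | 7 | 3

== RESULT ==
stock.qty | stock.id | stock.score
8 | 7 | 3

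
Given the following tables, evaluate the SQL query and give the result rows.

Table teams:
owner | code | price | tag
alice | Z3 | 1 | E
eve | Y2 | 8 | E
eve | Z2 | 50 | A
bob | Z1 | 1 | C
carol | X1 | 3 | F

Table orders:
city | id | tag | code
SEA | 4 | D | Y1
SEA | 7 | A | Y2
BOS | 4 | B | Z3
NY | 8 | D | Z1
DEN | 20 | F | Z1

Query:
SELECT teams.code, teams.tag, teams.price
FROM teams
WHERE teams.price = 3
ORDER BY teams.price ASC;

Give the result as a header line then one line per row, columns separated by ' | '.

After WHERE (1 rows):
teams.owner | teams.code | teams.price | teams.tag
carol | X1 | 3 | F
After SELECT (1 rows):
teams.code | teams.tag | teams.price
X1 | F | 3
After ORDER BY (1 rows):
teams.code | teams.tag | teams.price
X1 | F | 3

== RESULT ==
teams.code | teams.tag | teams.price
X1 | F | 3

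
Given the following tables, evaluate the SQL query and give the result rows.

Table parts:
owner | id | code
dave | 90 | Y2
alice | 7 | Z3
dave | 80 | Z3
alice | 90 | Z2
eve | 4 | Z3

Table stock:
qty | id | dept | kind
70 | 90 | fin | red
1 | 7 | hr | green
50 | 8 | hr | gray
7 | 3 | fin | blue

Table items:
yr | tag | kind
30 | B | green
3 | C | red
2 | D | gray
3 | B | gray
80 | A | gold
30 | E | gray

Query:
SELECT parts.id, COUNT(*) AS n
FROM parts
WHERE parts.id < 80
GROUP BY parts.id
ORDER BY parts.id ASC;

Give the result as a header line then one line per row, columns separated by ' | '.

== RESULT ==
parts.id | n
4 | 1
7 | 1

Derivation:
After WHERE (2 rows):
parts.owner | parts.id | parts.code
alice | 7 | Z3
eve | 4 | Z3
After GROUP BY (2 rows):
parts.id | n
7 | 1
4 | 1
After ORDER BY (2 rows):
parts.id | n
4 | 1
7 | 1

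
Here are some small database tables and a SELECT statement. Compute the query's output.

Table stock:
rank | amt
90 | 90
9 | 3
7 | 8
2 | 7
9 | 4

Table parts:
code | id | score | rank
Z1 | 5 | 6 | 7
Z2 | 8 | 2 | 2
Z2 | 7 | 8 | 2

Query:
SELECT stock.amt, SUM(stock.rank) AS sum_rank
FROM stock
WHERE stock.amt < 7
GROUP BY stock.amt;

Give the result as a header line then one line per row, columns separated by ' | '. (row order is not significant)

After WHERE (2 rows):
stock.rank | stock.amt
9 | 3
9 | 4
After GROUP BY (2 rows):
stock.amt | sum_rank
3 | 9
4 | 9

== RESULT ==
stock.amt | sum_rank
3 | 9
4 | 9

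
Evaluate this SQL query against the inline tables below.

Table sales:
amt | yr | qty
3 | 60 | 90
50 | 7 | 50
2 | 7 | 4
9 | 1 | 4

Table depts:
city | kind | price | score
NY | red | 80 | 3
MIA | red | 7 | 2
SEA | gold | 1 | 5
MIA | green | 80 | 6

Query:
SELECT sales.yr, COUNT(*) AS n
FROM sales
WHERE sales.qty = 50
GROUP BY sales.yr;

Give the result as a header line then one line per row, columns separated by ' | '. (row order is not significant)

After WHERE (1 rows):
sales.amt | sales.yr | sales.qty
50 | 7 | 50
After GROUP BY (1 rows):
sales.yr | n
7 | 1

== RESULT ==
sales.yr | n
7 | 1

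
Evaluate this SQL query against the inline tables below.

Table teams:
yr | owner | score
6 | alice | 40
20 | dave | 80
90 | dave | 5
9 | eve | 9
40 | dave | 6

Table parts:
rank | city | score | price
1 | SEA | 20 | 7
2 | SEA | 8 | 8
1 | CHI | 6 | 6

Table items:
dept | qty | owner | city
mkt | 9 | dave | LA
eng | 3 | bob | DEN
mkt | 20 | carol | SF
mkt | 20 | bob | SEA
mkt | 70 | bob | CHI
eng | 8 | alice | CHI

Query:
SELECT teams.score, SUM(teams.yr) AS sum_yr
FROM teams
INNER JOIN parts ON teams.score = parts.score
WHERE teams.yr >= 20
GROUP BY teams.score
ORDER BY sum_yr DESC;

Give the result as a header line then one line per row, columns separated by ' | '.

== RESULT ==
teams.score | sum_yr
6 | 40

Derivation:
After JOIN parts (1 rows):
teams.yr | teams.owner | teams.score | parts.rank | parts.city | parts.score | parts.price
40 | dave | 6 | 1 | CHI | 6 | 6
After WHERE (1 rows):
teams.yr | teams.owner | teams.score | parts.rank | parts.city | parts.score | parts.price
40 | dave | 6 | 1 | CHI | 6 | 6
After GROUP BY (1 rows):
teams.score | sum_yr
6 | 40
After ORDER BY (1 rows):
teams.score | sum_yr
6 | 40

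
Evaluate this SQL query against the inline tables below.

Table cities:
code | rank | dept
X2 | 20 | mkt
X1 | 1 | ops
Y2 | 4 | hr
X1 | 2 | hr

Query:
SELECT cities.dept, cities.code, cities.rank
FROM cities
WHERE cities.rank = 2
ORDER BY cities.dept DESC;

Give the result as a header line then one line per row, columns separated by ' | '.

== RESULT ==
cities.dept | cities.code | cities.rank
hr | X1 | 2

Derivation:
After WHERE (1 rows):
cities.code | cities.rank | cities.dept
X1 | 2 | hr
After SELECT (1 rows):
cities.dept | cities.code | cities.rank
hr | X1 | 2
After ORDER BY (1 rows):
cities.dept | cities.code | cities.rank
hr | X1 | 2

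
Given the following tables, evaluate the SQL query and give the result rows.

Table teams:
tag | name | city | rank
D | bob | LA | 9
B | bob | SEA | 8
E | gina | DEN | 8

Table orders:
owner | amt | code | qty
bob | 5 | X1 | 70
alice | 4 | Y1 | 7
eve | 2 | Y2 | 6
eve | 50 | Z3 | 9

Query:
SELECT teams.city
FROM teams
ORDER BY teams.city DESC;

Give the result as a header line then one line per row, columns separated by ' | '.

After SELECT (3 rows):
teams.city
LA
SEA
DEN
After ORDER BY (3 rows):
teams.city
SEA
LA
DEN

== RESULT ==
teams.city
SEA
LA
DEN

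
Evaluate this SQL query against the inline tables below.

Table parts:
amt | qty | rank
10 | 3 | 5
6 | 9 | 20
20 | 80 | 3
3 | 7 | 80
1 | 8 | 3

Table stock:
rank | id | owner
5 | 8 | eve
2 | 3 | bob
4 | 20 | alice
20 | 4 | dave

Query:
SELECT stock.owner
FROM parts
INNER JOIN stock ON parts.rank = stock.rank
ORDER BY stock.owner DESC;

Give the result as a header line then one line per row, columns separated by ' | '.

After JOIN stock (2 rows):
parts.amt | parts.qty | parts.rank | stock.rank | stock.id | stock.owner
10 | 3 | 5 | 5 | 8 | eve
6 | 9 | 20 | 20 | 4 | dave
After SELECT (2 rows):
stock.owner
eve
dave
After ORDER BY (2 rows):
stock.owner
eve
dave

== RESULT ==
stock.owner
eve
dave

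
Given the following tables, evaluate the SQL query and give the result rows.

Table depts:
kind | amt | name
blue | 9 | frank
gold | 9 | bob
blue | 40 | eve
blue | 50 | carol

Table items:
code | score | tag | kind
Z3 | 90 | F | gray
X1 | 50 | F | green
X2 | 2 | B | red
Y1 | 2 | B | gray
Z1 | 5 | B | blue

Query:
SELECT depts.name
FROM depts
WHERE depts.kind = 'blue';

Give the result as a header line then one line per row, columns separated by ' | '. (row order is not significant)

After WHERE (3 rows):
depts.kind | depts.amt | depts.name
blue | 9 | frank
blue | 40 | eve
blue | 50 | carol
After SELECT (3 rows):
depts.name
frank
eve
carol

== RESULT ==
depts.name
frank
eve
carol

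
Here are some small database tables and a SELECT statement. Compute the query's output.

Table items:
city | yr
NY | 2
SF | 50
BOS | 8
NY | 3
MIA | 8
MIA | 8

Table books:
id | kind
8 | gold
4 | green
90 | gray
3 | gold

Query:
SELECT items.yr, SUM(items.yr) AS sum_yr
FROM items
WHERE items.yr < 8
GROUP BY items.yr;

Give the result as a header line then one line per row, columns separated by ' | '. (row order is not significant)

== RESULT ==
items.yr | sum_yr
2 | 2
3 | 3

Derivation:
After WHERE (2 rows):
items.city | items.yr
NY | 2
NY | 3
After GROUP BY (2 rows):
items.yr | sum_yr
2 | 2
3 | 3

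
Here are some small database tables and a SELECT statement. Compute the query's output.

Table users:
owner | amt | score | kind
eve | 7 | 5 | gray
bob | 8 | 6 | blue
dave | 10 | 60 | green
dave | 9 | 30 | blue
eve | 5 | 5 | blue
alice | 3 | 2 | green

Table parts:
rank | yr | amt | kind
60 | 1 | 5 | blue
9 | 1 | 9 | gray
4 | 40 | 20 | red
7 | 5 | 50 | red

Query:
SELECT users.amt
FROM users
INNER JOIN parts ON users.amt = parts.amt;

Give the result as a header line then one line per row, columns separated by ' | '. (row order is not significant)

After JOIN parts (2 rows):
users.owner | users.amt | users.score | users.kind | parts.rank | parts.yr | parts.amt | parts.kind
dave | 9 | 30 | blue | 9 | 1 | 9 | gray
eve | 5 | 5 | blue | 60 | 1 | 5 | blue
After SELECT (2 rows):
users.amt
9
5

== RESULT ==
users.amt
9
5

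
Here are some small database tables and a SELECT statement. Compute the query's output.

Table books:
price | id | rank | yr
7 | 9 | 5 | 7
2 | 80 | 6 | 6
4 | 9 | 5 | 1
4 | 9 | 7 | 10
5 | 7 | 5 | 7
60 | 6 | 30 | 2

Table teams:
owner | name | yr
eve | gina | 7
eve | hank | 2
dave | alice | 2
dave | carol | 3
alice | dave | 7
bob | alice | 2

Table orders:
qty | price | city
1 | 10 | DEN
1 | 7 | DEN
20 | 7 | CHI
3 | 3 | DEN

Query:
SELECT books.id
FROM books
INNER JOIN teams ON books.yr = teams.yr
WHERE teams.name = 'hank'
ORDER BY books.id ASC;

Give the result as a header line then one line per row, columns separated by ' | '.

After JOIN teams (7 rows):
books.price | books.id | books.rank | books.yr | teams.owner | teams.name | teams.yr
7 | 9 | 5 | 7 | eve | gina | 7
7 | 9 | 5 | 7 | alice | dave | 7
5 | 7 | 5 | 7 | eve | gina | 7
5 | 7 | 5 | 7 | alice | dave | 7
60 | 6 | 30 | 2 | eve | hank | 2
60 | 6 | 30 | 2 | dave | alice | 2
60 | 6 | 30 | 2 | bob | alice | 2
After WHERE (1 rows):
books.price | books.id | books.rank | books.yr | teams.owner | teams.name | teams.yr
60 | 6 | 30 | 2 | eve | hank | 2
After SELECT (1 rows):
books.id
6
After ORDER BY (1 rows):
books.id
6

== RESULT ==
books.id
6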